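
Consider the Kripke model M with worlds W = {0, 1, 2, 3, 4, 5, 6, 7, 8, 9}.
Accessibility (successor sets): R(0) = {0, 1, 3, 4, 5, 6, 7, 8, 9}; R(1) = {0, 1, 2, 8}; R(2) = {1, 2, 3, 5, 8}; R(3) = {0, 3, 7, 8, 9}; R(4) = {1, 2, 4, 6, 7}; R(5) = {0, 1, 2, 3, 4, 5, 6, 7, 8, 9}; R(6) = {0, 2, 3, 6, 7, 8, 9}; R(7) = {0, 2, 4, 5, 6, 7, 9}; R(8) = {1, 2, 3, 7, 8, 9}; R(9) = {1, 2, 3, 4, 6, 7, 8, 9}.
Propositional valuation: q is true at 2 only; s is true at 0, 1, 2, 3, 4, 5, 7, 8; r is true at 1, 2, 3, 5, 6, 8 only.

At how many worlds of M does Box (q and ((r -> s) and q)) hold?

Recall that Box ψ holds at a world iff ψ holds at every accessible world, and Dia ψ holds iff ψ holds at some accessible world.
Let φ = Box (q and ((r -> s) and q)). Evaluate φ at each world:
  0 (successors {0, 1, 3, 4, 5, 6, 7, 8, 9}): φ is false.
  1 (successors {0, 1, 2, 8}): φ is false.
  2 (successors {1, 2, 3, 5, 8}): φ is false.
  3 (successors {0, 3, 7, 8, 9}): φ is false.
  4 (successors {1, 2, 4, 6, 7}): φ is false.
  5 (successors {0, 1, 2, 3, 4, 5, 6, 7, 8, 9}): φ is false.
  6 (successors {0, 2, 3, 6, 7, 8, 9}): φ is false.
  7 (successors {0, 2, 4, 5, 6, 7, 9}): φ is false.
  8 (successors {1, 2, 3, 7, 8, 9}): φ is false.
  9 (successors {1, 2, 3, 4, 6, 7, 8, 9}): φ is false.
For instance, at 8:
  At 8: Box (q and ((r -> s) and q)) requires q and ((r -> s) and q) at every successor {1, 2, 3, 7, 8, 9}.
    q and ((r -> s) and q) fails at 1, so Box (q and ((r -> s) and q)) is false at 8.
Satisfying worlds: none.

0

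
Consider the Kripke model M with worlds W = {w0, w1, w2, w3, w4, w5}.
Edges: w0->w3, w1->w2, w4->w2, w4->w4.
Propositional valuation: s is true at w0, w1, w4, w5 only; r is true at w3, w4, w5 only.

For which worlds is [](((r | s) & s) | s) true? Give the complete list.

Let φ = [](((r | s) & s) | s). Evaluate φ at each world:
  w0 (successors {w3}): φ is false.
  w1 (successors {w2}): φ is false.
  w2 (successors ∅): φ is true.
  w3 (successors ∅): φ is true.
  w4 (successors {w2, w4}): φ is false.
  w5 (successors ∅): φ is true.
For instance, at w4:
  At w4: [](((r | s) & s) | s) requires ((r | s) & s) | s at every successor {w2, w4}.
    ((r | s) & s) | s fails at w2, so [](((r | s) & s) | s) is false at w4.
Satisfying worlds: {w2, w3, w5}

w2, w3, w5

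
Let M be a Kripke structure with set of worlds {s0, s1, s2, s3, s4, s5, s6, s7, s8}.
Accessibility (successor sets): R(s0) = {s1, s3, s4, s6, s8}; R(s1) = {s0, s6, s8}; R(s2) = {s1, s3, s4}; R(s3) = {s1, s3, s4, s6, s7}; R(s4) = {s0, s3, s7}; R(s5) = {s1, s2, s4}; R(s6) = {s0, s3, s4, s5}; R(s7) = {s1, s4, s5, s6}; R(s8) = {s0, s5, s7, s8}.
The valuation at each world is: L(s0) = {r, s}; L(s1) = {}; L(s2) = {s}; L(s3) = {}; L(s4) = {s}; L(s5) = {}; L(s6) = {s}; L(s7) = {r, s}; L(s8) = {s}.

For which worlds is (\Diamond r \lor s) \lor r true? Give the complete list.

Let φ = (\Diamond r \lor s) \lor r. Evaluate φ at each world:
  s0 (successors {s1, s3, s4, s6, s8}): φ is true.
  s1 (successors {s0, s6, s8}): φ is true.
  s2 (successors {s1, s3, s4}): φ is true.
  s3 (successors {s1, s3, s4, s6, s7}): φ is true.
  s4 (successors {s0, s3, s7}): φ is true.
  s5 (successors {s1, s2, s4}): φ is false.
  s6 (successors {s0, s3, s4, s5}): φ is true.
  s7 (successors {s1, s4, s5, s6}): φ is true.
  s8 (successors {s0, s5, s7, s8}): φ is true.
For instance, at s8:
  At s8: \Diamond r \lor s is true, r is false, so (\Diamond r \lor s) \lor r is true.
    At s8: \Diamond r is true, s is true, so \Diamond r \lor s is true.
      At s8: \Diamond r requires r at some successor in {s0, s5, s7, s8}.
        r holds at s0, so \Diamond r is true at s8.
Satisfying worlds: {s0, s1, s2, s3, s4, s6, s7, s8}

s0, s1, s2, s3, s4, s6, s7, s8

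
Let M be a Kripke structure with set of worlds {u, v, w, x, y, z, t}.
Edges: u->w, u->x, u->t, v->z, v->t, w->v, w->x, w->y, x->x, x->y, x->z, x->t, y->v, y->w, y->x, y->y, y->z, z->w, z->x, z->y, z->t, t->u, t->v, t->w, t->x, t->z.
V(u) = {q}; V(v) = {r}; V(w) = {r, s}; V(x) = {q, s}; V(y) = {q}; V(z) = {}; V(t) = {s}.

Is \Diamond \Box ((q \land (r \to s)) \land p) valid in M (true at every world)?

Let φ = \Diamond \Box ((q \land (r \to s)) \land p). Evaluate φ at each world:
  u (successors {w, x, t}): φ is false.
  v (successors {z, t}): φ is false.
  w (successors {v, x, y}): φ is false.
  x (successors {x, y, z, t}): φ is false.
  y (successors {v, w, x, y, z}): φ is false.
  z (successors {w, x, y, t}): φ is false.
  t (successors {u, v, w, x, z}): φ is false.
Detail at u (counterexample):
  At u: \Diamond \Box ((q \land (r \to s)) \land p) requires \Box ((q \land (r \to s)) \land p) at some successor in {w, x, t}.
    At w: \Box ((q \land (r \to s)) \land p) is false.
    At x: \Box ((q \land (r \to s)) \land p) is false.
    At t: \Box ((q \land (r \to s)) \land p) is false.
  So \Diamond \Box ((q \land (r \to s)) \land p) is false at u.

No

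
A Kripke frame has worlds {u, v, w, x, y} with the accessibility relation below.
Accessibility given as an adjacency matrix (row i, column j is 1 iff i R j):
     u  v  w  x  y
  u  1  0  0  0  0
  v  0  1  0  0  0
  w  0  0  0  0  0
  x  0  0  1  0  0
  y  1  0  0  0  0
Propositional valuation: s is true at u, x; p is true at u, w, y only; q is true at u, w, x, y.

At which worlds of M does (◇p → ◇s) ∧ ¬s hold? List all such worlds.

v, w, y

Let φ = (◇p → ◇s) ∧ ¬s. Evaluate φ at each world:
  u (successors {u}): φ is false.
  v (successors {v}): φ is true.
  w (successors ∅): φ is true.
  x (successors {w}): φ is false.
  y (successors {u}): φ is true.
For instance, at x:
  At x: ◇p → ◇s is false, ¬s is false, so (◇p → ◇s) ∧ ¬s is false.
    At x: ◇p is true, ◇s is false, so ◇p → ◇s is false.
      At x: ◇p requires p at some successor in {w}.
        p holds at w, so ◇p is true at x.
      At x: ◇s requires s at some successor in {w}.
        At w: s is false.
      So ◇s is false at x.
Satisfying worlds: {v, w, y}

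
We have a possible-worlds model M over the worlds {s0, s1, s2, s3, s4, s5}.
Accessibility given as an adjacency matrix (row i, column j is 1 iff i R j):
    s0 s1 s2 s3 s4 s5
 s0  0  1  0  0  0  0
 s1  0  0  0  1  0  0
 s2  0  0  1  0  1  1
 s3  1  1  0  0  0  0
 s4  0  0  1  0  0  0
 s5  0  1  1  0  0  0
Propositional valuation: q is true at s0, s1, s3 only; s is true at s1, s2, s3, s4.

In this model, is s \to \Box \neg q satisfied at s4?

Yes

Recall that \Box ψ holds at a world iff ψ holds at every accessible world, and \Diamond ψ holds iff ψ holds at some accessible world.
At s4: s is true, \Box \neg q is true, so s \to \Box \neg q is true.
  At s4: \Box \neg q requires \neg q at every successor {s2}.
    At s2: \neg q is true.
  So \Box \neg q is true at s4.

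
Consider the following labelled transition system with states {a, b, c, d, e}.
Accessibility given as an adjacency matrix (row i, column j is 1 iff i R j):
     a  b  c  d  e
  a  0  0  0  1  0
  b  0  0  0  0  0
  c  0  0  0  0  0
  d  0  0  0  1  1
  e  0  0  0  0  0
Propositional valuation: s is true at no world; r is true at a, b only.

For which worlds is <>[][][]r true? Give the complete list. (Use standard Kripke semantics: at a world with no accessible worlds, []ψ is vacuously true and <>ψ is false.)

Let φ = <>[][][]r. Evaluate φ at each world:
  a (successors {d}): φ is false.
  b (successors ∅): φ is false.
  c (successors ∅): φ is false.
  d (successors {d, e}): φ is true.
  e (successors ∅): φ is false.
For instance, at d:
  At d: <>[][][]r requires [][][]r at some successor in {d, e}.
    [][][]r holds at e, so <>[][][]r is true at d.
      At e: no accessible worlds, so [][][]r holds vacuously.
Satisfying worlds: {d}

d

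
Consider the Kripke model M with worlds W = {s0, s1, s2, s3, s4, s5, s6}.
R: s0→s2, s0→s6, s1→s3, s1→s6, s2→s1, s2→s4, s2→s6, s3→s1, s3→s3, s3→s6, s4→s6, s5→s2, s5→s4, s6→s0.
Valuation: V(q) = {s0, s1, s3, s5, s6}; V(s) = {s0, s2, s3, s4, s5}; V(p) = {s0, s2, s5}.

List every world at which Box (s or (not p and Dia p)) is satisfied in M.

Let φ = Box (s or (not p and Dia p)). Evaluate φ at each world:
  s0 (successors {s2, s6}): φ is true.
  s1 (successors {s3, s6}): φ is true.
  s2 (successors {s1, s4, s6}): φ is false.
  s3 (successors {s1, s3, s6}): φ is false.
  s4 (successors {s6}): φ is true.
  s5 (successors {s2, s4}): φ is true.
  s6 (successors {s0}): φ is true.
For instance, at s5:
  At s5: Box (s or (not p and Dia p)) requires s or (not p and Dia p) at every successor {s2, s4}.
      At s2: s is true, not p and Dia p is false, so s or (not p and Dia p) is true.
      At s4: s is true, not p and Dia p is false, so s or (not p and Dia p) is true.
  So Box (s or (not p and Dia p)) is true at s5.
Satisfying worlds: {s0, s1, s4, s5, s6}

s0, s1, s4, s5, s6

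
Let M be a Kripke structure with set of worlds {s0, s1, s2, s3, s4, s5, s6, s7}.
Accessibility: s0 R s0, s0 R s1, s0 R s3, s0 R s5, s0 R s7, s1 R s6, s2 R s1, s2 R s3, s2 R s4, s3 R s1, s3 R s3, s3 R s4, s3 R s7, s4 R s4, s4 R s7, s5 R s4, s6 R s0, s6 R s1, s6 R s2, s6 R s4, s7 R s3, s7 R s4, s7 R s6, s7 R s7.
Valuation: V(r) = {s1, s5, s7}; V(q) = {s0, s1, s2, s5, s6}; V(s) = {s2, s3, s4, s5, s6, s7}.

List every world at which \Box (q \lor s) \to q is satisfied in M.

Recall that \Box ψ holds at a world iff ψ holds at every accessible world, and \Diamond ψ holds iff ψ holds at some accessible world.
Let φ = \Box (q \lor s) \to q. Evaluate φ at each world:
  s0 (successors {s0, s1, s3, s5, s7}): φ is true.
  s1 (successors {s6}): φ is true.
  s2 (successors {s1, s3, s4}): φ is true.
  s3 (successors {s1, s3, s4, s7}): φ is false.
  s4 (successors {s4, s7}): φ is false.
  s5 (successors {s4}): φ is true.
  s6 (successors {s0, s1, s2, s4}): φ is true.
  s7 (successors {s3, s4, s6, s7}): φ is false.
For instance, at s2:
  At s2: \Box (q \lor s) is true, q is true, so \Box (q \lor s) \to q is true.
    At s2: \Box (q \lor s) requires q \lor s at every successor {s1, s3, s4}.
      At s1: q \lor s is true.
      At s3: q \lor s is true.
      At s4: q \lor s is true.
    So \Box (q \lor s) is true at s2.
Satisfying worlds: {s0, s1, s2, s5, s6}

s0, s1, s2, s5, s6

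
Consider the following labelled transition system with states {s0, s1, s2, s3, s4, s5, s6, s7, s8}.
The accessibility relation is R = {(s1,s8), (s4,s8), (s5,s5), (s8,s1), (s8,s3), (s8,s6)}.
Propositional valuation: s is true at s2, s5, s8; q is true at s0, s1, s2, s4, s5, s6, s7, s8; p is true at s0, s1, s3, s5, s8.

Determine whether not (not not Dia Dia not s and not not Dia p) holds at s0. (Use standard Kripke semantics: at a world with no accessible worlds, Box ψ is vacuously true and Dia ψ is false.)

Yes

At s0: not not Dia Dia not s and not not Dia p is false, so not (not not Dia Dia not s and not not Dia p) is true.
  At s0: not not Dia Dia not s is false, not not Dia p is false, so not not Dia Dia not s and not not Dia p is false.
    At s0: not Dia Dia not s is true, so not not Dia Dia not s is false.
      At s0: Dia Dia not s is false, so not Dia Dia not s is true.
    At s0: not Dia p is true, so not not Dia p is false.
      At s0: Dia p is false, so not Dia p is true.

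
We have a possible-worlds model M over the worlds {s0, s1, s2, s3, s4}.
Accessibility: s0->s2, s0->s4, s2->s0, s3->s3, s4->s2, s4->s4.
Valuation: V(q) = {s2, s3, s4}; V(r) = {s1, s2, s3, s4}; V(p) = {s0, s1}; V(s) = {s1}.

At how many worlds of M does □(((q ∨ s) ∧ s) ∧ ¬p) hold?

Recall that □ψ holds at a world iff ψ holds at every accessible world, and ◇ψ holds iff ψ holds at some accessible world.
Let φ = □(((q ∨ s) ∧ s) ∧ ¬p). Evaluate φ at each world:
  s0 (successors {s2, s4}): φ is false.
  s1 (successors ∅): φ is true.
  s2 (successors {s0}): φ is false.
  s3 (successors {s3}): φ is false.
  s4 (successors {s2, s4}): φ is false.
For instance, at s2:
  At s2: □(((q ∨ s) ∧ s) ∧ ¬p) requires ((q ∨ s) ∧ s) ∧ ¬p at every successor {s0}.
    ((q ∨ s) ∧ s) ∧ ¬p fails at s0, so □(((q ∨ s) ∧ s) ∧ ¬p) is false at s2.
Satisfying worlds: {s1}

1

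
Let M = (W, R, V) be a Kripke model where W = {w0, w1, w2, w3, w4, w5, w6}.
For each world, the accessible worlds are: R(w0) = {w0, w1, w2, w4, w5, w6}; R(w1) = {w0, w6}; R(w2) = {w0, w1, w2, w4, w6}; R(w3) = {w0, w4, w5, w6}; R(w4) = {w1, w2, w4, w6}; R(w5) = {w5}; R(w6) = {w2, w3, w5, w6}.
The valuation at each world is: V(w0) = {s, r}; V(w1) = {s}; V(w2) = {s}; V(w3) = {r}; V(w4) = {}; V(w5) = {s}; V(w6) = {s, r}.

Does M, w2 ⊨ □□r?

At w2: □□r requires □r at every successor {w0, w1, w2, w4, w6}.
  □r fails at w0, so □□r is false at w2.
    At w0: □r requires r at every successor {w0, w1, w2, w4, w5, w6}.
      r fails at w1, so □r is false at w0.

No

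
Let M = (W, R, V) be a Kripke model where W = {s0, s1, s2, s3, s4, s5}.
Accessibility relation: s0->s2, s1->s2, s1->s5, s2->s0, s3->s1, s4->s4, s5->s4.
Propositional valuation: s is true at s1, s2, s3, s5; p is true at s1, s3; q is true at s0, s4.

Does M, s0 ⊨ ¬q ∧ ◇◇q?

No

At s0: ¬q is false, ◇◇q is true, so ¬q ∧ ◇◇q is false.
  At s0: ◇◇q requires ◇q at some successor in {s2}.
    ◇q holds at s2, so ◇◇q is true at s0.
      At s2: ◇q requires q at some successor in {s0}.
        q holds at s0, so ◇q is true at s2.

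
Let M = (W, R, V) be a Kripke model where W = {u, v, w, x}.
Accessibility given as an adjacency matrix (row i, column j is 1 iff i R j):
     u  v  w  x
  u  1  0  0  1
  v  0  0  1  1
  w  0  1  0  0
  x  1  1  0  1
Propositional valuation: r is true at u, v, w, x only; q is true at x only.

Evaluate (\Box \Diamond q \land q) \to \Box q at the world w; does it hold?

At w: \Box \Diamond q \land q is false, \Box q is false, so (\Box \Diamond q \land q) \to \Box q is true.
  At w: \Box \Diamond q is true, q is false, so \Box \Diamond q \land q is false.
    At w: \Box \Diamond q requires \Diamond q at every successor {v}.
      At v: \Diamond q is true.
    So \Box \Diamond q is true at w.
  At w: \Box q requires q at every successor {v}.
    q fails at v, so \Box q is false at w.

Yes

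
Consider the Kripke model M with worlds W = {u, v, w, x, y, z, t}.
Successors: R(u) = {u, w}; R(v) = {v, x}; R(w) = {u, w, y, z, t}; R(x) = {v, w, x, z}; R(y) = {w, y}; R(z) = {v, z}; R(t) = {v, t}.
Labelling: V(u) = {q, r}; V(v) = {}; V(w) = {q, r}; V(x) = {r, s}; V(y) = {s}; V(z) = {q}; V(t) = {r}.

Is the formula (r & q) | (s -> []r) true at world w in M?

At w: r & q is true, s -> []r is true, so (r & q) | (s -> []r) is true.
  At w: s is false, []r is false, so s -> []r is true.
    At w: []r requires r at every successor {u, w, y, z, t}.
      r fails at y, so []r is false at w.

Yes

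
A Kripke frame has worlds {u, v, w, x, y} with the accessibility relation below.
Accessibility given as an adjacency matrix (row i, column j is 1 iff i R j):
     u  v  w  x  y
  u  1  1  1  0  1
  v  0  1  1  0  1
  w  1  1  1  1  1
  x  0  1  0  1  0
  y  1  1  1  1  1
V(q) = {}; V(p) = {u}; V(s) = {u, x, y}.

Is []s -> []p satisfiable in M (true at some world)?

Yes

Recall that []ψ holds at a world iff ψ holds at every accessible world, and <>ψ holds iff ψ holds at some accessible world.
Let φ = []s -> []p. Evaluate φ at each world:
  u (successors {u, v, w, y}): φ is true.
  v (successors {v, w, y}): φ is true.
  w (successors {u, v, w, x, y}): φ is true.
  x (successors {v, x}): φ is true.
  y (successors {u, v, w, x, y}): φ is true.
Detail at u (witness):
  At u: []s is false, []p is false, so []s -> []p is true.
    At u: []s requires s at every successor {u, v, w, y}.
      s fails at v, so []s is false at u.
    At u: []p requires p at every successor {u, v, w, y}.
      p fails at v, so []p is false at u.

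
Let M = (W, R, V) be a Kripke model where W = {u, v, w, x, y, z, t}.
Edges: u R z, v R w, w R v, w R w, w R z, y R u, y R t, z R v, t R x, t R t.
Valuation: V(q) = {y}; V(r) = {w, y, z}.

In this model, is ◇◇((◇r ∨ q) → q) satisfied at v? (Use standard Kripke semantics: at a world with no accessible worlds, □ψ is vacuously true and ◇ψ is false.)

Yes

At v: ◇◇((◇r ∨ q) → q) requires ◇((◇r ∨ q) → q) at some successor in {w}.
  ◇((◇r ∨ q) → q) holds at w, so ◇◇((◇r ∨ q) → q) is true at v.
    At w: ◇((◇r ∨ q) → q) requires (◇r ∨ q) → q at some successor in {v, w, z}.
      (◇r ∨ q) → q holds at z, so ◇((◇r ∨ q) → q) is true at w.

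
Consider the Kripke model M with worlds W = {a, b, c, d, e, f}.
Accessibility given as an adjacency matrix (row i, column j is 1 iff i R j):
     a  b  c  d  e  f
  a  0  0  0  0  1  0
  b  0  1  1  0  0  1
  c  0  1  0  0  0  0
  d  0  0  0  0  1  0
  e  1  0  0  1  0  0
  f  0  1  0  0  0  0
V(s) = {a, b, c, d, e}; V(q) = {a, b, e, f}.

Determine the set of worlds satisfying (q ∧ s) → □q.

a, c, d, f

Let φ = (q ∧ s) → □q. Evaluate φ at each world:
  a (successors {e}): φ is true.
  b (successors {b, c, f}): φ is false.
  c (successors {b}): φ is true.
  d (successors {e}): φ is true.
  e (successors {a, d}): φ is false.
  f (successors {b}): φ is true.
For instance, at a:
  At a: q ∧ s is true, □q is true, so (q ∧ s) → □q is true.
    At a: □q requires q at every successor {e}.
      At e: q is true.
    So □q is true at a.
Satisfying worlds: {a, c, d, f}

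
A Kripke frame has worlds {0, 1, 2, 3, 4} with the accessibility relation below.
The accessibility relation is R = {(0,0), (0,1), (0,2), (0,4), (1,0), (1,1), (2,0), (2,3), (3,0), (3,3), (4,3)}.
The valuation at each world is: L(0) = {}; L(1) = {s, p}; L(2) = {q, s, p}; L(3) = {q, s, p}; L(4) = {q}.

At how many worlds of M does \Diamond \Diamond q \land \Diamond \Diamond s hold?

5

Recall that \Diamond ψ holds at a world iff ψ holds at some accessible world.
Let φ = \Diamond \Diamond q \land \Diamond \Diamond s. Evaluate φ at each world:
  0 (successors {0, 1, 2, 4}): φ is true.
  1 (successors {0, 1}): φ is true.
  2 (successors {0, 3}): φ is true.
  3 (successors {0, 3}): φ is true.
  4 (successors {3}): φ is true.
For instance, at 1:
  At 1: \Diamond \Diamond q is true, \Diamond \Diamond s is true, so \Diamond \Diamond q \land \Diamond \Diamond s is true.
    At 1: \Diamond \Diamond q requires \Diamond q at some successor in {0, 1}.
      \Diamond q holds at 0, so \Diamond \Diamond q is true at 1.
    At 1: \Diamond \Diamond s requires \Diamond s at some successor in {0, 1}.
      \Diamond s holds at 0, so \Diamond \Diamond s is true at 1.
Satisfying worlds: {0, 1, 2, 3, 4}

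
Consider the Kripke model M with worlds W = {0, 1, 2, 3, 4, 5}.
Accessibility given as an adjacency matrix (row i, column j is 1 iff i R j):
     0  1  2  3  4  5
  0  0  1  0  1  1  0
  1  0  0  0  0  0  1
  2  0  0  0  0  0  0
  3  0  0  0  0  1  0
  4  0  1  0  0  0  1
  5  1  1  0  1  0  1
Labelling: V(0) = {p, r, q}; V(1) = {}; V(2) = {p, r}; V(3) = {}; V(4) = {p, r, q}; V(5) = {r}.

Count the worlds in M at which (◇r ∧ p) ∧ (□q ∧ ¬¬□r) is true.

Let φ = (◇r ∧ p) ∧ (□q ∧ ¬¬□r). Evaluate φ at each world:
  0 (successors {1, 3, 4}): φ is false.
  1 (successors {5}): φ is false.
  2 (successors ∅): φ is false.
  3 (successors {4}): φ is false.
  4 (successors {1, 5}): φ is false.
  5 (successors {0, 1, 3, 5}): φ is false.
For instance, at 4:
  At 4: ◇r ∧ p is true, □q ∧ ¬¬□r is false, so (◇r ∧ p) ∧ (□q ∧ ¬¬□r) is false.
    At 4: ◇r is true, p is true, so ◇r ∧ p is true.
      At 4: ◇r requires r at some successor in {1, 5}.
        r holds at 5, so ◇r is true at 4.
    At 4: □q is false, ¬¬□r is false, so □q ∧ ¬¬□r is false.
      At 4: □q requires q at every successor {1, 5}.
        q fails at 1, so □q is false at 4.
      At 4: ¬□r is true, so ¬¬□r is false.
Satisfying worlds: none.

0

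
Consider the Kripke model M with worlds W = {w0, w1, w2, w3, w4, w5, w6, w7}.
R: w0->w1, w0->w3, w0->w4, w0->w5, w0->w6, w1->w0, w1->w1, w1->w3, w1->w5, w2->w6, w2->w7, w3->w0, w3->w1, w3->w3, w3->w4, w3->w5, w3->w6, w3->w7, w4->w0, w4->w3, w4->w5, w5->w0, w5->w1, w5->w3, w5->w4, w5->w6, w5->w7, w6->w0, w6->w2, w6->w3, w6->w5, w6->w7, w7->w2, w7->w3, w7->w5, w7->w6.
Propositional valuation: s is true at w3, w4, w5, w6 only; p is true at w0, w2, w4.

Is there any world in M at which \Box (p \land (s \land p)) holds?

Let φ = \Box (p \land (s \land p)). Evaluate φ at each world:
  w0 (successors {w1, w3, w4, w5, w6}): φ is false.
  w1 (successors {w0, w1, w3, w5}): φ is false.
  w2 (successors {w6, w7}): φ is false.
  w3 (successors {w0, w1, w3, w4, w5, w6, w7}): φ is false.
  w4 (successors {w0, w3, w5}): φ is false.
  w5 (successors {w0, w1, w3, w4, w6, w7}): φ is false.
  w6 (successors {w0, w2, w3, w5, w7}): φ is false.
  w7 (successors {w2, w3, w5, w6}): φ is false.
For instance, at w1:
  At w1: \Box (p \land (s \land p)) requires p \land (s \land p) at every successor {w0, w1, w3, w5}.
    p \land (s \land p) fails at w0, so \Box (p \land (s \land p)) is false at w1.

No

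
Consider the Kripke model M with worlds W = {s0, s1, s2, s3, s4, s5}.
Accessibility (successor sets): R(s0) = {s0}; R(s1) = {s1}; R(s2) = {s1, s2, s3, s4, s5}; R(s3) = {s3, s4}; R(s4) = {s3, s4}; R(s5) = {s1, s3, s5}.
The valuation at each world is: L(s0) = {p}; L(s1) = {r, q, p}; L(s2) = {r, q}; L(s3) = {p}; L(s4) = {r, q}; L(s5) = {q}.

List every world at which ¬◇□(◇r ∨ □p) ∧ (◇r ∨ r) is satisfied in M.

none

Let φ = ¬◇□(◇r ∨ □p) ∧ (◇r ∨ r). Evaluate φ at each world:
  s0 (successors {s0}): φ is false.
  s1 (successors {s1}): φ is false.
  s2 (successors {s1, s2, s3, s4, s5}): φ is false.
  s3 (successors {s3, s4}): φ is false.
  s4 (successors {s3, s4}): φ is false.
  s5 (successors {s1, s3, s5}): φ is false.
For instance, at s3:
  At s3: ¬◇□(◇r ∨ □p) is false, ◇r ∨ r is true, so ¬◇□(◇r ∨ □p) ∧ (◇r ∨ r) is false.
    At s3: ◇□(◇r ∨ □p) is true, so ¬◇□(◇r ∨ □p) is false.
      At s3: ◇□(◇r ∨ □p) requires □(◇r ∨ □p) at some successor in {s3, s4}.
        □(◇r ∨ □p) holds at s3, so ◇□(◇r ∨ □p) is true at s3.
    At s3: ◇r is true, r is false, so ◇r ∨ r is true.
      At s3: ◇r requires r at some successor in {s3, s4}.
        r holds at s4, so ◇r is true at s3.
Satisfying worlds: none.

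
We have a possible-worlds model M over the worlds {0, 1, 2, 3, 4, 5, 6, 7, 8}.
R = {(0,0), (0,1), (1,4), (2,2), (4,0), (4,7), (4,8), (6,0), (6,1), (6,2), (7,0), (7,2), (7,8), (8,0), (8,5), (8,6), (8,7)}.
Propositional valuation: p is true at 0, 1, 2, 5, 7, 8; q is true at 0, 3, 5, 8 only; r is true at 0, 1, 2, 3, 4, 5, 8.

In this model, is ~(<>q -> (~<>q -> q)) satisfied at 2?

At 2: <>q -> (~<>q -> q) is true, so ~(<>q -> (~<>q -> q)) is false.
  At 2: <>q is false, ~<>q -> q is false, so <>q -> (~<>q -> q) is true.
    At 2: <>q requires q at some successor in {2}.
      At 2: q is false.
    So <>q is false at 2.
    At 2: ~<>q is true, q is false, so ~<>q -> q is false.
      At 2: <>q is false, so ~<>q is true.

No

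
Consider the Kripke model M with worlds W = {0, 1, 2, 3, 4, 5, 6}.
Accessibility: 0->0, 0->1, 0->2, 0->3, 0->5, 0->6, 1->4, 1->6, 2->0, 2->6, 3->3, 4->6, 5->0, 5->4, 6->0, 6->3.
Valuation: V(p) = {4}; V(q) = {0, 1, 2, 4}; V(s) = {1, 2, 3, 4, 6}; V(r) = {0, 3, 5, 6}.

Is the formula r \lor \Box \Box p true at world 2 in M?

No

At 2: r is false, \Box \Box p is false, so r \lor \Box \Box p is false.
  At 2: \Box \Box p requires \Box p at every successor {0, 6}.
    \Box p fails at 0, so \Box \Box p is false at 2.
      At 0: \Box p requires p at every successor {0, 1, 2, 3, 5, 6}.
        p fails at 0, so \Box p is false at 0.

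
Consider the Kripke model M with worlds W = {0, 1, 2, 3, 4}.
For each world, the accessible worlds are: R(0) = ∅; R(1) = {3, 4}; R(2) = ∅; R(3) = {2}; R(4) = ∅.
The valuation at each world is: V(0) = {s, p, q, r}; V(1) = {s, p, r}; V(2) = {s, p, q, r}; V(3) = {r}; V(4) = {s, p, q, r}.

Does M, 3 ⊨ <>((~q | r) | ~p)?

Yes

At 3: <>((~q | r) | ~p) requires (~q | r) | ~p at some successor in {2}.
  (~q | r) | ~p holds at 2, so <>((~q | r) | ~p) is true at 3.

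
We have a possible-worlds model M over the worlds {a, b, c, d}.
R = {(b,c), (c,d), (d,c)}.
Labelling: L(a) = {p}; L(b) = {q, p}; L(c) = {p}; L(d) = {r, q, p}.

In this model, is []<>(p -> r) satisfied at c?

No

At c: []<>(p -> r) requires <>(p -> r) at every successor {d}.
  <>(p -> r) fails at d, so []<>(p -> r) is false at c.
    At d: <>(p -> r) requires p -> r at some successor in {c}.
      At c: p -> r is false.
    So <>(p -> r) is false at d.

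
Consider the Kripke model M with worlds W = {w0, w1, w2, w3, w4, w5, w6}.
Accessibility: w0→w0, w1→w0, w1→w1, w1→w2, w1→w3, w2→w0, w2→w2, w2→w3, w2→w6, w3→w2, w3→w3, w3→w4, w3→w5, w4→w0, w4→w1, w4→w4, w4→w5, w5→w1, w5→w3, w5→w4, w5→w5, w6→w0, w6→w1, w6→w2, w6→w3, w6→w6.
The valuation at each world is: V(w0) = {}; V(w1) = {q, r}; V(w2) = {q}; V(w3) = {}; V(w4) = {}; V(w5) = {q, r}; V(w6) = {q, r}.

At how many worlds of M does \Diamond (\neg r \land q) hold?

4

Let φ = \Diamond (\neg r \land q). Evaluate φ at each world:
  w0 (successors {w0}): φ is false.
  w1 (successors {w0, w1, w2, w3}): φ is true.
  w2 (successors {w0, w2, w3, w6}): φ is true.
  w3 (successors {w2, w3, w4, w5}): φ is true.
  w4 (successors {w0, w1, w4, w5}): φ is false.
  w5 (successors {w1, w3, w4, w5}): φ is false.
  w6 (successors {w0, w1, w2, w3, w6}): φ is true.
For instance, at w1:
  At w1: \Diamond (\neg r \land q) requires \neg r \land q at some successor in {w0, w1, w2, w3}.
    \neg r \land q holds at w2, so \Diamond (\neg r \land q) is true at w1.
Satisfying worlds: {w1, w2, w3, w6}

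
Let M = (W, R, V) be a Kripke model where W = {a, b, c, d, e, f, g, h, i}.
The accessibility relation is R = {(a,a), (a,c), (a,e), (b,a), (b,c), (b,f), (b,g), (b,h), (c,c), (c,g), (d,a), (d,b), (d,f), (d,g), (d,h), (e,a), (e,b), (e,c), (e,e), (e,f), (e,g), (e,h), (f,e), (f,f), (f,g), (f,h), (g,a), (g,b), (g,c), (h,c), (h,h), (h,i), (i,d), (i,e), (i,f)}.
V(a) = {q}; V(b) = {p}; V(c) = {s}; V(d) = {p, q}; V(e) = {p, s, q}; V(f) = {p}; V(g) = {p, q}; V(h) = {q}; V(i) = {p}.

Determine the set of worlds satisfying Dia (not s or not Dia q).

Let φ = Dia (not s or not Dia q). Evaluate φ at each world:
  a (successors {a, c, e}): φ is true.
  b (successors {a, c, f, g, h}): φ is true.
  c (successors {c, g}): φ is true.
  d (successors {a, b, f, g, h}): φ is true.
  e (successors {a, b, c, e, f, g, h}): φ is true.
  f (successors {e, f, g, h}): φ is true.
  g (successors {a, b, c}): φ is true.
  h (successors {c, h, i}): φ is true.
  i (successors {d, e, f}): φ is true.
For instance, at g:
  At g: Dia (not s or not Dia q) requires not s or not Dia q at some successor in {a, b, c}.
    not s or not Dia q holds at a, so Dia (not s or not Dia q) is true at g.
      At a: not s is true, not Dia q is false, so not s or not Dia q is true.
Satisfying worlds: {a, b, c, d, e, f, g, h, i}

a, b, c, d, e, f, g, h, i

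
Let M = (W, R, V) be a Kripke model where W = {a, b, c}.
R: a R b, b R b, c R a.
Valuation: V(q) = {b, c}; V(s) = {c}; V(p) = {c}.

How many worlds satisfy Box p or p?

1

Let φ = Box p or p. Evaluate φ at each world:
  a (successors {b}): φ is false.
  b (successors {b}): φ is false.
  c (successors {a}): φ is true.
For instance, at c:
  At c: Box p is false, p is true, so Box p or p is true.
    At c: Box p requires p at every successor {a}.
      p fails at a, so Box p is false at c.
Satisfying worlds: {c}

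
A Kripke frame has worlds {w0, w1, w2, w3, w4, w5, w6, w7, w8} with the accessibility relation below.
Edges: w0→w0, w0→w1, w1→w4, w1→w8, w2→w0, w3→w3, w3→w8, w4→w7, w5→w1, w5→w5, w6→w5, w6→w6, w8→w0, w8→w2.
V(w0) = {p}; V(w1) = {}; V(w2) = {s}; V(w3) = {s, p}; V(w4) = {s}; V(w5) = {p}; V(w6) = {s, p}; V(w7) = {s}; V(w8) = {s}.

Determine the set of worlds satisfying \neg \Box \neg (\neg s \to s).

w1, w3, w4, w6, w8

Let φ = \neg \Box \neg (\neg s \to s). Evaluate φ at each world:
  w0 (successors {w0, w1}): φ is false.
  w1 (successors {w4, w8}): φ is true.
  w2 (successors {w0}): φ is false.
  w3 (successors {w3, w8}): φ is true.
  w4 (successors {w7}): φ is true.
  w5 (successors {w1, w5}): φ is false.
  w6 (successors {w5, w6}): φ is true.
  w7 (successors ∅): φ is false.
  w8 (successors {w0, w2}): φ is true.
For instance, at w4:
  At w4: \Box \neg (\neg s \to s) is false, so \neg \Box \neg (\neg s \to s) is true.
    At w4: \Box \neg (\neg s \to s) requires \neg (\neg s \to s) at every successor {w7}.
      \neg (\neg s \to s) fails at w7, so \Box \neg (\neg s \to s) is false at w4.
Satisfying worlds: {w1, w3, w4, w6, w8}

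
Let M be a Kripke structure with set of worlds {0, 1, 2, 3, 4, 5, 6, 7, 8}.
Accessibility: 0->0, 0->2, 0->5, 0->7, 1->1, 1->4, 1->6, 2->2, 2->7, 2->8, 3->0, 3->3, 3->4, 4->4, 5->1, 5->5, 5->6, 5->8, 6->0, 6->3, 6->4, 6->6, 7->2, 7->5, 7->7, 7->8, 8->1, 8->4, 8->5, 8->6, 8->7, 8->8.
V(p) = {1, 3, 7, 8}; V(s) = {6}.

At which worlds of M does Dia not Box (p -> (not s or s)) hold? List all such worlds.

none

Let φ = Dia not Box (p -> (not s or s)). Evaluate φ at each world:
  0 (successors {0, 2, 5, 7}): φ is false.
  1 (successors {1, 4, 6}): φ is false.
  2 (successors {2, 7, 8}): φ is false.
  3 (successors {0, 3, 4}): φ is false.
  4 (successors {4}): φ is false.
  5 (successors {1, 5, 6, 8}): φ is false.
  6 (successors {0, 3, 4, 6}): φ is false.
  7 (successors {2, 5, 7, 8}): φ is false.
  8 (successors {1, 4, 5, 6, 7, 8}): φ is false.
For instance, at 2:
  At 2: Dia not Box (p -> (not s or s)) requires not Box (p -> (not s or s)) at some successor in {2, 7, 8}.
    At 2: not Box (p -> (not s or s)) is false.
    At 7: not Box (p -> (not s or s)) is false.
    At 8: not Box (p -> (not s or s)) is false.
  So Dia not Box (p -> (not s or s)) is false at 2.
Satisfying worlds: none.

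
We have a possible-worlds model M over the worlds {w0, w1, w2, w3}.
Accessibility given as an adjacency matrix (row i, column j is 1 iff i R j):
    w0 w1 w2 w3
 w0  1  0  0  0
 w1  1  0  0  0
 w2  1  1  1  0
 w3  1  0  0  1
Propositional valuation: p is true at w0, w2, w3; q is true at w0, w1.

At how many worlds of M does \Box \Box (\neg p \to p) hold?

3

Let φ = \Box \Box (\neg p \to p). Evaluate φ at each world:
  w0 (successors {w0}): φ is true.
  w1 (successors {w0}): φ is true.
  w2 (successors {w0, w1, w2}): φ is false.
  w3 (successors {w0, w3}): φ is true.
For instance, at w1:
  At w1: \Box \Box (\neg p \to p) requires \Box (\neg p \to p) at every successor {w0}.
      At w0: \Box (\neg p \to p) requires \neg p \to p at every successor {w0}.
        At w0: \neg p \to p is true.
      So \Box (\neg p \to p) is true at w0.
  So \Box \Box (\neg p \to p) is true at w1.
Satisfying worlds: {w0, w1, w3}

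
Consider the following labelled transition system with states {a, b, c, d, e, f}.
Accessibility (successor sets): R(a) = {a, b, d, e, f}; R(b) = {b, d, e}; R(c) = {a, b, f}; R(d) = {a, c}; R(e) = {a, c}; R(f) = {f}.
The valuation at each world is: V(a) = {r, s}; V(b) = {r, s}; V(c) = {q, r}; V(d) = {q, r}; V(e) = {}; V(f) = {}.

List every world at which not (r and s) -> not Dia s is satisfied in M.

Let φ = not (r and s) -> not Dia s. Evaluate φ at each world:
  a (successors {a, b, d, e, f}): φ is true.
  b (successors {b, d, e}): φ is true.
  c (successors {a, b, f}): φ is false.
  d (successors {a, c}): φ is false.
  e (successors {a, c}): φ is false.
  f (successors {f}): φ is true.
For instance, at e:
  At e: not (r and s) is true, not Dia s is false, so not (r and s) -> not Dia s is false.
    At e: Dia s is true, so not Dia s is false.
      At e: Dia s requires s at some successor in {a, c}.
        s holds at a, so Dia s is true at e.
Satisfying worlds: {a, b, f}

a, b, f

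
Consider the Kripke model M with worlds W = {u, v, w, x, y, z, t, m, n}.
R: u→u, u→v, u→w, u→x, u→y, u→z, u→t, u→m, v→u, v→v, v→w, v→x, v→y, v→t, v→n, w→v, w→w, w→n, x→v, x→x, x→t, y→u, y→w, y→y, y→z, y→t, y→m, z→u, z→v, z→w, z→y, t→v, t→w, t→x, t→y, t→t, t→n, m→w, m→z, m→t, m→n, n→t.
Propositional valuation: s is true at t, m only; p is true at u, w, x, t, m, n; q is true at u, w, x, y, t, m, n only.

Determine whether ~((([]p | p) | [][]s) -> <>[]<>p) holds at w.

At w: (([]p | p) | [][]s) -> <>[]<>p is true, so ~((([]p | p) | [][]s) -> <>[]<>p) is false.
  At w: ([]p | p) | [][]s is true, <>[]<>p is true, so (([]p | p) | [][]s) -> <>[]<>p is true.
    At w: []p | p is true, [][]s is false, so ([]p | p) | [][]s is true.
      At w: []p is false, p is true, so []p | p is true.
      At w: [][]s requires []s at every successor {v, w, n}.
        []s fails at v, so [][]s is false at w.
    At w: <>[]<>p requires []<>p at some successor in {v, w, n}.
      []<>p holds at v, so <>[]<>p is true at w.

No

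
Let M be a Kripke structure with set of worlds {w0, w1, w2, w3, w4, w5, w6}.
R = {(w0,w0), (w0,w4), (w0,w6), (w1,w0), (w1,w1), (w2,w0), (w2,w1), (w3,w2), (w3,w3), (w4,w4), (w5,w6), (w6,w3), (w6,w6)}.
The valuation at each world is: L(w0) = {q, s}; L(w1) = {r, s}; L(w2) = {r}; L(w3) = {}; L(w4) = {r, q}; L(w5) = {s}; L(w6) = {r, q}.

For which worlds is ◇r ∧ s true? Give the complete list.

w0, w1, w5

Let φ = ◇r ∧ s. Evaluate φ at each world:
  w0 (successors {w0, w4, w6}): φ is true.
  w1 (successors {w0, w1}): φ is true.
  w2 (successors {w0, w1}): φ is false.
  w3 (successors {w2, w3}): φ is false.
  w4 (successors {w4}): φ is false.
  w5 (successors {w6}): φ is true.
  w6 (successors {w3, w6}): φ is false.
For instance, at w2:
  At w2: ◇r is true, s is false, so ◇r ∧ s is false.
    At w2: ◇r requires r at some successor in {w0, w1}.
      r holds at w1, so ◇r is true at w2.
Satisfying worlds: {w0, w1, w5}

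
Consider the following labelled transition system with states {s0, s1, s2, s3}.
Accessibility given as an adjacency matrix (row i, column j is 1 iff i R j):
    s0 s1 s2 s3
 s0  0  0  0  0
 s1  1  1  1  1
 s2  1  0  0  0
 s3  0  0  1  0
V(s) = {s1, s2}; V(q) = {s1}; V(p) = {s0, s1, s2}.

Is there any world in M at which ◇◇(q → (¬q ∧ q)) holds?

Yes

Let φ = ◇◇(q → (¬q ∧ q)). Evaluate φ at each world:
  s0 (successors ∅): φ is false.
  s1 (successors {s0, s1, s2, s3}): φ is true.
  s2 (successors {s0}): φ is false.
  s3 (successors {s2}): φ is true.
Detail at s1 (witness):
  At s1: ◇◇(q → (¬q ∧ q)) requires ◇(q → (¬q ∧ q)) at some successor in {s0, s1, s2, s3}.
    ◇(q → (¬q ∧ q)) holds at s1, so ◇◇(q → (¬q ∧ q)) is true at s1.
      At s1: ◇(q → (¬q ∧ q)) requires q → (¬q ∧ q) at some successor in {s0, s1, s2, s3}.
        q → (¬q ∧ q) holds at s0, so ◇(q → (¬q ∧ q)) is true at s1.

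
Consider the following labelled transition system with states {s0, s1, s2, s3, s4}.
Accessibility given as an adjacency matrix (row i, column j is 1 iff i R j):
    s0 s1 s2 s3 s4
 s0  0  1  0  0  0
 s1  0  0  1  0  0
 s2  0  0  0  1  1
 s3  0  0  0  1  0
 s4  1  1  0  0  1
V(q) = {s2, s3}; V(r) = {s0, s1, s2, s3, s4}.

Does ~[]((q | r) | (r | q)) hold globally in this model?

No

Let φ = ~[]((q | r) | (r | q)). Evaluate φ at each world:
  s0 (successors {s1}): φ is false.
  s1 (successors {s2}): φ is false.
  s2 (successors {s3, s4}): φ is false.
  s3 (successors {s3}): φ is false.
  s4 (successors {s0, s1, s4}): φ is false.
Detail at s0 (counterexample):
  At s0: []((q | r) | (r | q)) is true, so ~[]((q | r) | (r | q)) is false.
    At s0: []((q | r) | (r | q)) requires (q | r) | (r | q) at every successor {s1}.
      At s1: (q | r) | (r | q) is true.
    So []((q | r) | (r | q)) is true at s0.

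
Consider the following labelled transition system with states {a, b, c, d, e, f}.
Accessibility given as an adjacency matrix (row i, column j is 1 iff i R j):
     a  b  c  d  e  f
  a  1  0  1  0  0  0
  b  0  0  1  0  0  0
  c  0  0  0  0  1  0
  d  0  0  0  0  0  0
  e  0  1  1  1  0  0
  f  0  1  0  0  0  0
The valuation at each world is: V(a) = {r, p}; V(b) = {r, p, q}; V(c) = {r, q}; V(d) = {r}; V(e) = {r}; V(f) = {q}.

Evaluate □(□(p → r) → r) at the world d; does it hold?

At d: no accessible worlds, so □(□(p → r) → r) holds vacuously.

Yes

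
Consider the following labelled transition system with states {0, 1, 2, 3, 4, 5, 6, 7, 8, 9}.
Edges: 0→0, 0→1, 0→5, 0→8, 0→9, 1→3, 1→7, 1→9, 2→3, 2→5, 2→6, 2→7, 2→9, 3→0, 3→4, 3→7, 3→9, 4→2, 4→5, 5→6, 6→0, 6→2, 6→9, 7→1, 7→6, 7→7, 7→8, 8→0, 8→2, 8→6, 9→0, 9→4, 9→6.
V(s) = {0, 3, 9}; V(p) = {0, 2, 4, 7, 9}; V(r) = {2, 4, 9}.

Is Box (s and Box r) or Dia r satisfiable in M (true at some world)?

Yes

Let φ = Box (s and Box r) or Dia r. Evaluate φ at each world:
  0 (successors {0, 1, 5, 8, 9}): φ is true.
  1 (successors {3, 7, 9}): φ is true.
  2 (successors {3, 5, 6, 7, 9}): φ is true.
  3 (successors {0, 4, 7, 9}): φ is true.
  4 (successors {2, 5}): φ is true.
  5 (successors {6}): φ is false.
  6 (successors {0, 2, 9}): φ is true.
  7 (successors {1, 6, 7, 8}): φ is false.
  8 (successors {0, 2, 6}): φ is true.
  9 (successors {0, 4, 6}): φ is true.
Detail at 0 (witness):
  At 0: Box (s and Box r) is false, Dia r is true, so Box (s and Box r) or Dia r is true.
    At 0: Box (s and Box r) requires s and Box r at every successor {0, 1, 5, 8, 9}.
      s and Box r fails at 0, so Box (s and Box r) is false at 0.
    At 0: Dia r requires r at some successor in {0, 1, 5, 8, 9}.
      r holds at 9, so Dia r is true at 0.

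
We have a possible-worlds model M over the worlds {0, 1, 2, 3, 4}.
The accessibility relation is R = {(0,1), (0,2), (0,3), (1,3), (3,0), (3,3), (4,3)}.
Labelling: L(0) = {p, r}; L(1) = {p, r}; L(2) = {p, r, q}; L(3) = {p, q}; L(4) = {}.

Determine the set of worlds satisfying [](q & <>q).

1, 2, 4

Let φ = [](q & <>q). Evaluate φ at each world:
  0 (successors {1, 2, 3}): φ is false.
  1 (successors {3}): φ is true.
  2 (successors ∅): φ is true.
  3 (successors {0, 3}): φ is false.
  4 (successors {3}): φ is true.
For instance, at 4:
  At 4: [](q & <>q) requires q & <>q at every successor {3}.
      At 3: q is true, <>q is true, so q & <>q is true.
  So [](q & <>q) is true at 4.
Satisfying worlds: {1, 2, 4}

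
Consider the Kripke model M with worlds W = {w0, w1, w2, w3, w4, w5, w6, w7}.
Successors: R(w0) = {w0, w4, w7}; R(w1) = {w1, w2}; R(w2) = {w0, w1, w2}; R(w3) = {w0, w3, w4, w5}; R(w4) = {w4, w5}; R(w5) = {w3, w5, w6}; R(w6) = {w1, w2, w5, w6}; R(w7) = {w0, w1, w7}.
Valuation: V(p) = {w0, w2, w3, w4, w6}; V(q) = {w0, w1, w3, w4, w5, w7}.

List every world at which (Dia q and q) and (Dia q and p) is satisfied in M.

Let φ = (Dia q and q) and (Dia q and p). Evaluate φ at each world:
  w0 (successors {w0, w4, w7}): φ is true.
  w1 (successors {w1, w2}): φ is false.
  w2 (successors {w0, w1, w2}): φ is false.
  w3 (successors {w0, w3, w4, w5}): φ is true.
  w4 (successors {w4, w5}): φ is true.
  w5 (successors {w3, w5, w6}): φ is false.
  w6 (successors {w1, w2, w5, w6}): φ is false.
  w7 (successors {w0, w1, w7}): φ is false.
For instance, at w6:
  At w6: Dia q and q is false, Dia q and p is true, so (Dia q and q) and (Dia q and p) is false.
    At w6: Dia q is true, q is false, so Dia q and q is false.
      At w6: Dia q requires q at some successor in {w1, w2, w5, w6}.
        q holds at w1, so Dia q is true at w6.
    At w6: Dia q is true, p is true, so Dia q and p is true.
      At w6: Dia q requires q at some successor in {w1, w2, w5, w6}.
        q holds at w1, so Dia q is true at w6.
Satisfying worlds: {w0, w3, w4}

w0, w3, w4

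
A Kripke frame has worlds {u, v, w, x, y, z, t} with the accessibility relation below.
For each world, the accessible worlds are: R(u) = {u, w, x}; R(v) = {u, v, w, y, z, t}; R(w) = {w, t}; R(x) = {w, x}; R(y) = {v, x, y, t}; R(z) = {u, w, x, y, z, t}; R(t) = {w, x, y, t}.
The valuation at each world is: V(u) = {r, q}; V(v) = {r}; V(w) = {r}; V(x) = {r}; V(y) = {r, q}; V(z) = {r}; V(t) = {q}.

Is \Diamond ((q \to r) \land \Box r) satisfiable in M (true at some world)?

Yes

Recall that \Box ψ holds at a world iff ψ holds at every accessible world, and \Diamond ψ holds iff ψ holds at some accessible world.
Let φ = \Diamond ((q \to r) \land \Box r). Evaluate φ at each world:
  u (successors {u, w, x}): φ is true.
  v (successors {u, v, w, y, z, t}): φ is true.
  w (successors {w, t}): φ is false.
  x (successors {w, x}): φ is true.
  y (successors {v, x, y, t}): φ is true.
  z (successors {u, w, x, y, z, t}): φ is true.
  t (successors {w, x, y, t}): φ is true.
Detail at u (witness):
  At u: \Diamond ((q \to r) \land \Box r) requires (q \to r) \land \Box r at some successor in {u, w, x}.
    (q \to r) \land \Box r holds at u, so \Diamond ((q \to r) \land \Box r) is true at u.
      At u: q \to r is true, \Box r is true, so (q \to r) \land \Box r is true.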